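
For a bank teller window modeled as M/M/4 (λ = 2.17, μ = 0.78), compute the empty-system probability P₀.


a = λ/μ = 2.17/0.78 = 2.7821; ρ = a/c = 0.6955
Σ_{k=0}^{3} a^k/k! (terms k=0..3) = 1.00000 + 2.78205 + 3.86990 + 3.58876 = 11.24071
Tail: a^4/(4!(1−ρ)) = 59.90465/(24·0.3045) = 8.19748
P₀ = 1/(11.24071 + 8.19748) = 1/19.43819 = 0.051445

Final: 0.051445


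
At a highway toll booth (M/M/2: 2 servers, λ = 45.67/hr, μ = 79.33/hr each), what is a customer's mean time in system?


a = 0.5757; ρ = 0.2878; P₀ = 0.552978
Lq = P₀·a^c·ρ/(c!(1−ρ)²) = 0.05201
Wq = Lq/λ = 0.05201/45.67 = 0.001139 hr
W = Wq + 1/μ = 0.001139 + 0.01261 = 0.01374 hr

Final: 0.01374 hr


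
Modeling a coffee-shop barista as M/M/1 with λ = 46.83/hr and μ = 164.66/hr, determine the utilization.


ρ = λ/μ = 46.83/164.66 = 0.2844

Final: 0.2844


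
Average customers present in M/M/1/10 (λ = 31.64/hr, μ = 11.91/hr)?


ρ = 31.64/11.91 = 2.6566
L = ρ[1 − (K+1)ρ^K + Kρ^(K+1)] / [(1−ρ)(1−ρ^(K+1))]
Numerator: 2.6566·(1 − 11·17508.427148 + 10·46512.731735) = 724015.699108
Denominator: (-1.6566)·(-46511.731735) = 77050.920834
L = 724015.699108/77050.920834 = 9.3966

Final: 9.3966


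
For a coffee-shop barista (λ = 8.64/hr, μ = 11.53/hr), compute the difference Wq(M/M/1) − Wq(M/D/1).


ρ = 8.64/11.53 = 0.7493
Wq(M/M/1) = ρ/(μ−λ) = 0.7493/2.89 = 0.25929 hr
Wq(M/D/1) = ρ/(2(μ−λ)) = 0.12965 hr
Savings = 0.25929 − 0.12965 = 0.12965 hr

Final: 0.12965 hr


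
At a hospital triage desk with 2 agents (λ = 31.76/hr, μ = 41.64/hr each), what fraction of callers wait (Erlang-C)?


a = λ/μ = 0.7627; ρ = a/2 = 0.3814
P₀ = 0.447844 (from M/M/c formula)
C(c,a) = [a^c/(c!(1−ρ))]·P₀ = [0.58175/(2·0.6186)]·0.447844
= 0.47019·0.447844 = 0.210572

Final: 0.210572


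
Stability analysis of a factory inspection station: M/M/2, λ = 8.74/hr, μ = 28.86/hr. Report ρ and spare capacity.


Total capacity cμ = 2·28.86 = 57.72/hr
ρ = λ/(cμ) = 8.74/57.72 = 0.1514
Stable ⇔ ρ < 1: YES
Spare capacity = cμ − λ = 57.72 − 8.74 = 48.98/hr

Final: ρ = 0.1514; stable; margin = 48.98/hr


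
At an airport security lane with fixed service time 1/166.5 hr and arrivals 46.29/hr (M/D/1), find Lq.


ρ = 46.29/166.5 = 0.2780
M/D/1: Lq = ρ²/(2(1−ρ)) = 0.07729/(2·0.7220) = 0.05353

Final: 0.05353


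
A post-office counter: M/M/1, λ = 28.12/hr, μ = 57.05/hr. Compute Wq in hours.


ρ = 28.12/57.05 = 0.4929
Wq = ρ/(μ−λ) = 0.4929/(57.05 − 28.12) = 0.4929/28.93 = 0.01704 hr

Final: 0.01704 hr


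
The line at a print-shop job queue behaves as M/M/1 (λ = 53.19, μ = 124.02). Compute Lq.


ρ = 53.19/124.02 = 0.4289
Lq = ρ²/(1−ρ) = 0.1839/0.5711 = 0.3221

Final: 0.3221


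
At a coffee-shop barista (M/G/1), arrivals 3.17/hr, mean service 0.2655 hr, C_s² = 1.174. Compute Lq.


ρ = λ·E[S] = 3.17·0.2655 = 0.8416
Lq = ρ²(1+C_s²)/(2(1−ρ)) = 0.7083·(1+1.174)/(2·0.1584)
= 0.7083·2.1740/0.3167 = 4.86203

Final: 4.86203


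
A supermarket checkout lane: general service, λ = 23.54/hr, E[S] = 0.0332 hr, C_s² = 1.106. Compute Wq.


ρ = λ·E[S] = 23.54·0.0332 = 0.7815
E[S²] = E[S]²(1+C_s²) = 0.0332²·(1+1.106) = 0.002321
Wq = λ·E[S²]/(2(1−ρ)) = 23.54·0.002321/(2·0.2185) = 0.12506 hr

Final: 0.12506 hr


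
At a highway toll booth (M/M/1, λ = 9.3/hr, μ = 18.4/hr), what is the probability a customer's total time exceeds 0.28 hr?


W ~ Exponential(μ−λ) for M/M/1.
μ − λ = 18.4 − 9.3 = 9.1000
P(W > t) = e^{−(μ−λ)t} = e^{−2.5480} = 0.078238

Final: 0.078238


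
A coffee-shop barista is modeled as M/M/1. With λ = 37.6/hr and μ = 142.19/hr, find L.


ρ = λ/μ = 37.6/142.19 = 0.2644
L = ρ/(1−ρ) = 0.2644/(1 − 0.2644) = 0.2644/0.7356 = 0.3595

Final: 0.3595


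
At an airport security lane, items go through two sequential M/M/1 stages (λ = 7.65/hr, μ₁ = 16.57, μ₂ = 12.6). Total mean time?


Each node sees arrival rate λ = 7.65/hr (tandem ⇒ throughput preserved).
W₁ = 1/(μ₁−λ) = 1/(16.57−7.65) = 0.11211 hr
W₂ = 1/(μ₂−λ) = 1/(12.6−7.65) = 0.20202 hr
W_total = W₁ + W₂ = 0.11211 + 0.20202 = 0.31413 hr

Final: 0.31413 hr


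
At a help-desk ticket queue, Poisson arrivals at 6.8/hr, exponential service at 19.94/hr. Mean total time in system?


W = 1/(μ−λ) = 1/(19.94 − 6.8) = 1/13.14 = 0.07610 hr

Final: 0.07610 hr


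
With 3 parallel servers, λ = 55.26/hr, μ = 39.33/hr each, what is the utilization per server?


ρ = λ/(cμ) = 55.26/(3·39.33) = 55.26/117.99 = 0.4683

Final: 0.4683


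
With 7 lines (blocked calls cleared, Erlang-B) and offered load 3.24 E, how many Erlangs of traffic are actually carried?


B(7,3.24) = 0.029658 (Erlang-B)
Carried load = a(1 − B) = 3.24·(1 − 0.029658) = 3.24·0.970342 = 3.1439 E

Final: 3.1439 Erlangs


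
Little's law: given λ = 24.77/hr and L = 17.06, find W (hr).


W = L/λ = 17.06/24.77 = 0.6887 hr

Final: 0.6887 hr


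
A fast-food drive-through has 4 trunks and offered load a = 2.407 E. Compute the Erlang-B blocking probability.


B(c,a) = (a^c/c!) / Σ_{k=0}^{c} a^k/k!
a^4/4! = 1.398599
Σ terms (k=0..4): 1.00000 + 2.40700 + 2.89682 + 2.32422 + 1.39860 = 10.026642
B = 1.398599/10.026642 = 0.139488

Final: 0.139488


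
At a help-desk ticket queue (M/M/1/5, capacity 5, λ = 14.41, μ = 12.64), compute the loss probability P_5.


ρ = λ/μ = 14.41/12.64 = 1.1400
P_K = (1−ρ)ρ^K/(1−ρ^(K+1)) = (-0.1400·1.925682)/(1 − 2.195338)
= -0.269656/-1.195338 = 0.225590

Final: 0.225590


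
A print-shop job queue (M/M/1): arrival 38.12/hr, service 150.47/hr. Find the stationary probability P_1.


ρ = 38.12/150.47 = 0.2533
P_n = (1−ρ)·ρ^n = (1 − 0.2533)·0.2533^1 = 0.7467·0.253340 = 0.189159

Final: 0.189159


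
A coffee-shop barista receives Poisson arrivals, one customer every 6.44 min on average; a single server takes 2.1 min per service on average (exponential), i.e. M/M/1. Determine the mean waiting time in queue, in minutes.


λ = 60/6.44 = 9.3168 /hr
μ = 60/2.1 = 28.5714 /hr
ρ = λ/μ = 9.3168/28.5714 = 0.3261
Wq = ρ/(μ−λ) = 0.3261/(28.5714−9.3168) = 0.01694 hr
In minutes: 0.01694·60 = 1.016 min

Final: 1.016 min


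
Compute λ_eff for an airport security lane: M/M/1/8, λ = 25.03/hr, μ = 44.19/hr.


ρ = 0.5664; P_K = (1−ρ)ρ^8/(1−ρ^9) = 0.004621
λ_eff = λ(1 − P_K) = 25.03·(1 − 0.004621) = 25.03·0.995379 = 24.9143 /hr

Final: 24.9143 /hr


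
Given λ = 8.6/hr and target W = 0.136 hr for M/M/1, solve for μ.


W = 1/(μ−λ) ⇒ μ − λ = 1/W = 1/0.136 = 7.3529
μ = λ + 1/W = 8.6 + 7.3529 = 15.9529 per hr

Final: 15.9529 /hr


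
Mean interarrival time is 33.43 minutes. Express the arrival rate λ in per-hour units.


λ = 1/(interarrival time) in consistent units.
1 hour = 60 min, so λ = 60/33.43 = 1.7948 per hour

Final: 1.7948 /hr


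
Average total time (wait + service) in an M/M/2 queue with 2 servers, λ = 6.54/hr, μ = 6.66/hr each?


a = 0.9820; ρ = 0.4910; P₀ = 0.341390
Lq = P₀·a^c·ρ/(c!(1−ρ)²) = 0.31192
Wq = Lq/λ = 0.31192/6.54 = 0.04769 hr
W = Wq + 1/μ = 0.04769 + 0.15015 = 0.19785 hr

Final: 0.19785 hr


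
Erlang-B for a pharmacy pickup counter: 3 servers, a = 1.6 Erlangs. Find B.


B(c,a) = (a^c/c!) / Σ_{k=0}^{c} a^k/k!
a^3/3! = 0.682667
Σ terms (k=0..3): 1.00000 + 1.60000 + 1.28000 + 0.68267 = 4.562667
B = 0.682667/4.562667 = 0.149620

Final: 0.149620


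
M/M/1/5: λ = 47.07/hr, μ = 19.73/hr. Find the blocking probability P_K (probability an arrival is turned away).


ρ = λ/μ = 47.07/19.73 = 2.3857
P_K = (1−ρ)ρ^K/(1−ρ^(K+1)) = (-1.3857·77.283283)/(1 − 184.375274)
= -107.091990/-183.375274 = 0.584005

Final: 0.584005


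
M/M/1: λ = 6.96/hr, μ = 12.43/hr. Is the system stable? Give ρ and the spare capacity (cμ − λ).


Total capacity cμ = 1·12.43 = 12.43/hr
ρ = λ/(cμ) = 6.96/12.43 = 0.5599
Stable ⇔ ρ < 1: YES
Spare capacity = cμ − λ = 12.43 − 6.96 = 5.47/hr

Final: ρ = 0.5599; stable; margin = 5.47/hr


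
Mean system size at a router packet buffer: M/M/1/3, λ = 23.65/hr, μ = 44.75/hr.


ρ = 23.65/44.75 = 0.5285
L = ρ[1 − (K+1)ρ^K + Kρ^(K+1)] / [(1−ρ)(1−ρ^(K+1))]
Numerator: 0.5285·(1 − 4·0.147610 + 3·0.078010) = 0.340134
Denominator: (0.4715)·(0.921990) = 0.434726
L = 0.340134/0.434726 = 0.7824

Final: 0.7824


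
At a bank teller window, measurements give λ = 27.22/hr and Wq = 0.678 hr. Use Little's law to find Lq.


Lq = λWq = 27.22·0.678 = 18.4552

Final: 18.4552


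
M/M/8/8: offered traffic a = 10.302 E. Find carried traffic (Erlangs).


B(8,10.302) = 0.352234 (Erlang-B)
Carried load = a(1 − B) = 10.302·(1 − 0.352234) = 10.302·0.647766 = 6.6733 E

Final: 6.6733 Erlangs


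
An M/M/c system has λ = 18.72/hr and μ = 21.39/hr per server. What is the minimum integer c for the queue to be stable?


Stability requires cμ > λ ⇔ c > λ/μ.
λ/μ = 18.72/21.39 = 0.8752
Minimum integer c = ⌊0.8752⌋ + 1 = 1
Check: 1·21.39 = 21.39 > 18.72, while 0·21.39 = 0.00 ≤ 18.72

Final: 1 servers


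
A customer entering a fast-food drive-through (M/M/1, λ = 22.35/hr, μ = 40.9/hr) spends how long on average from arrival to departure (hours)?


W = 1/(μ−λ) = 1/(40.9 − 22.35) = 1/18.55 = 0.05391 hr

Final: 0.05391 hr


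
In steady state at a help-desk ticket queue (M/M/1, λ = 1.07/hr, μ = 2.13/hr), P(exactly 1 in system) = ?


ρ = 1.07/2.13 = 0.5023
P_n = (1−ρ)·ρ^n = (1 − 0.5023)·0.5023^1 = 0.4977·0.502347 = 0.249994

Final: 0.249994


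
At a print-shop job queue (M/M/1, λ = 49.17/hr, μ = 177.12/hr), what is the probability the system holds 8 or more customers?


ρ = 49.17/177.12 = 0.2776
P(N ≥ n) = ρ^n = 0.2776^8 = 0.00003527

Final: 0.00003527


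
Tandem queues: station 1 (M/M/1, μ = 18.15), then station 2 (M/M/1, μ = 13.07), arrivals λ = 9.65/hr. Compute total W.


Each node sees arrival rate λ = 9.65/hr (tandem ⇒ throughput preserved).
W₁ = 1/(μ₁−λ) = 1/(18.15−9.65) = 0.11765 hr
W₂ = 1/(μ₂−λ) = 1/(13.07−9.65) = 0.29240 hr
W_total = W₁ + W₂ = 0.11765 + 0.29240 = 0.41004 hr

Final: 0.41004 hr


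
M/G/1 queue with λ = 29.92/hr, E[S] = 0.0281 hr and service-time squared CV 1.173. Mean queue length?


ρ = λ·E[S] = 29.92·0.0281 = 0.8408
Lq = ρ²(1+C_s²)/(2(1−ρ)) = 0.7069·(1+1.173)/(2·0.1592)
= 0.7069·2.1730/0.3185 = 4.82271

Final: 4.82271


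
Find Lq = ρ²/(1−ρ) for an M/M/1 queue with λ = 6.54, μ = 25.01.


ρ = 6.54/25.01 = 0.2615
Lq = ρ²/(1−ρ) = 0.06838/0.7385 = 0.09259

Final: 0.09259


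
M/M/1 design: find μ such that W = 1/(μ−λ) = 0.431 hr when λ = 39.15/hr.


W = 1/(μ−λ) ⇒ μ − λ = 1/W = 1/0.431 = 2.3202
μ = λ + 1/W = 39.15 + 2.3202 = 41.4702 per hr

Final: 41.4702 /hr


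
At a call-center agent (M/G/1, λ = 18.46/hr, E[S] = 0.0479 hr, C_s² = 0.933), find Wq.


ρ = λ·E[S] = 18.46·0.0479 = 0.8842
E[S²] = E[S]²(1+C_s²) = 0.0479²·(1+0.933) = 0.004435
Wq = λ·E[S²]/(2(1−ρ)) = 18.46·0.004435/(2·0.1158) = 0.35361 hr

Final: 0.35361 hr


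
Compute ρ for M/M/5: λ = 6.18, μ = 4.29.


ρ = λ/(cμ) = 6.18/(5·4.29) = 6.18/21.45 = 0.2881

Final: 0.2881


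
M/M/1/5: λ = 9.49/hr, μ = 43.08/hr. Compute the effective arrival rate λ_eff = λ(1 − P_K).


ρ = 0.2203; P_K = (1−ρ)ρ^5/(1−ρ^6) = 0.0004045
λ_eff = λ(1 − P_K) = 9.49·(1 − 0.0004045) = 9.49·0.999595 = 9.4862 /hr

Final: 9.4862 /hr


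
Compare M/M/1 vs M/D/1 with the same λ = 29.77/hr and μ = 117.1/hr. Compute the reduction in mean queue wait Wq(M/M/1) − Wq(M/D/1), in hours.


ρ = 29.77/117.1 = 0.2542
Wq(M/M/1) = ρ/(μ−λ) = 0.2542/87.33 = 0.002911 hr
Wq(M/D/1) = ρ/(2(μ−λ)) = 0.001456 hr
Savings = 0.002911 − 0.001456 = 0.001456 hr

Final: 0.001456 hr


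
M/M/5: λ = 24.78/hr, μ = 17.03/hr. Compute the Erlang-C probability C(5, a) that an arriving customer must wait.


a = λ/μ = 1.4551; ρ = a/5 = 0.2910
P₀ = 0.233067 (from M/M/c formula)
C(c,a) = [a^c/(c!(1−ρ))]·P₀ = [6.52279/(120·0.7090)]·0.233067
= 0.07667·0.233067 = 0.017869

Final: 0.017869


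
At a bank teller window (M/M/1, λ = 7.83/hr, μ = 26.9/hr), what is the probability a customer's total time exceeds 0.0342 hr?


W ~ Exponential(μ−λ) for M/M/1.
μ − λ = 26.9 − 7.83 = 19.0700
P(W > t) = e^{−(μ−λ)t} = e^{−0.6522} = 0.520902

Final: 0.520902


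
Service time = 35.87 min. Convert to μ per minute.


μ = 1/(service time) in consistent units.
1 minute = 1 min, so μ = 1/35.87 = 0.02788 per minute

Final: 0.02788 /min


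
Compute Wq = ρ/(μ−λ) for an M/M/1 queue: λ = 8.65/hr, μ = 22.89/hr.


ρ = 8.65/22.89 = 0.3779
Wq = ρ/(μ−λ) = 0.3779/(22.89 − 8.65) = 0.3779/14.24 = 0.02654 hr

Final: 0.02654 hr


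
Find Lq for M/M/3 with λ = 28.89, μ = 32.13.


a = λ/μ = 0.8992; ρ = a/3 = 0.2997
P₀ = 0.403809
Lq = P₀·a^c·ρ / (c!·(1−ρ)²) = 0.403809·0.72696·0.2997/(6·0.49039)
= 0.02990

Final: 0.02990


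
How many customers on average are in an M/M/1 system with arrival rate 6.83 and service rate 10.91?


ρ = λ/μ = 6.83/10.91 = 0.6260
L = ρ/(1−ρ) = 0.6260/(1 − 0.6260) = 0.6260/0.3740 = 1.6740

Final: 1.6740


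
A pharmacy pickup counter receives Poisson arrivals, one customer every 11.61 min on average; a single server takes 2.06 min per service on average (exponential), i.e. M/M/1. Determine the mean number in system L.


λ = 60/11.61 = 5.1680 /hr
μ = 60/2.06 = 29.1262 /hr
ρ = λ/μ = 5.1680/29.1262 = 0.1774
L = ρ/(1−ρ) = 0.1774/0.8226 = 0.2157

Final: 0.2157


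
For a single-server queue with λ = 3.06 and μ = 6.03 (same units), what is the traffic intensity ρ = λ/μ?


ρ = λ/μ = 3.06/6.03 = 0.5075

Final: 0.5075


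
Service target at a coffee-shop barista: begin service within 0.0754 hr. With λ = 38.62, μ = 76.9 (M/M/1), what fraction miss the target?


ρ = 38.62/76.9 = 0.5022
P(Wq > t) = ρ·e^{−(μ−λ)t} = 0.5022·e^{−2.8863}
= 0.5022·0.055782 = 0.028014

Final: 0.028014


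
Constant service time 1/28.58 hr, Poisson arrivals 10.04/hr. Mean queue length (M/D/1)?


ρ = 10.04/28.58 = 0.3513
M/D/1: Lq = ρ²/(2(1−ρ)) = 0.1234/(2·0.6487) = 0.09512

Final: 0.09512


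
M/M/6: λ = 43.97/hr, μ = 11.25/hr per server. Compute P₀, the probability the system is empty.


a = λ/μ = 43.97/11.25 = 3.9084; ρ = a/c = 0.6514
Σ_{k=0}^{5} a^k/k! (terms k=0..5) = 1.00000 + 3.90844 + 7.63797 + 9.95086 + 9.72310 + 7.60044 = 39.82080
Tail: a^6/(6!(1−ρ)) = 3564.70552/(720·0.3486) = 14.20277
P₀ = 1/(39.82080 + 14.20277) = 1/54.02357 = 0.018510

Final: 0.018510


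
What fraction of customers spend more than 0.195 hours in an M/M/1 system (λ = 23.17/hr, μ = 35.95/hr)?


W ~ Exponential(μ−λ) for M/M/1.
μ − λ = 35.95 − 23.17 = 12.7800
P(W > t) = e^{−(μ−λ)t} = e^{−2.4921} = 0.082736

Final: 0.082736


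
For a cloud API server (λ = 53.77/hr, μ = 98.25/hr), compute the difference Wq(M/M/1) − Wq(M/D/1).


ρ = 53.77/98.25 = 0.5473
Wq(M/M/1) = ρ/(μ−λ) = 0.5473/44.48 = 0.01230 hr
Wq(M/D/1) = ρ/(2(μ−λ)) = 0.006152 hr
Savings = 0.01230 − 0.006152 = 0.006152 hr

Final: 0.006152 hr


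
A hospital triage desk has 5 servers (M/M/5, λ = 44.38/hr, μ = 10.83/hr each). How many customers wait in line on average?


a = λ/μ = 4.0979; ρ = a/5 = 0.8196
P₀ = 0.011101
Lq = P₀·a^c·ρ / (c!·(1−ρ)²) = 0.011101·1155.56454·0.8196/(120·0.03255)
= 2.69126

Final: 2.69126


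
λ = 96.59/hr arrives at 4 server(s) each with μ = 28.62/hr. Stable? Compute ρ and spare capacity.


Total capacity cμ = 4·28.62 = 114.48/hr
ρ = λ/(cμ) = 96.59/114.48 = 0.8437
Stable ⇔ ρ < 1: YES
Spare capacity = cμ − λ = 114.48 − 96.59 = 17.89/hr

Final: ρ = 0.8437; stable; margin = 17.89/hr


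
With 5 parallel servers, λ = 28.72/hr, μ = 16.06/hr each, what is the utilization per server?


ρ = λ/(cμ) = 28.72/(5·16.06) = 28.72/80.30 = 0.3577

Final: 0.3577


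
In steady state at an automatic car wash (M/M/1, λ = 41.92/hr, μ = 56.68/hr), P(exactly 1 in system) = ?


ρ = 41.92/56.68 = 0.7396
P_n = (1−ρ)·ρ^n = (1 − 0.7396)·0.7396^1 = 0.2604·0.739591 = 0.192596

Final: 0.192596


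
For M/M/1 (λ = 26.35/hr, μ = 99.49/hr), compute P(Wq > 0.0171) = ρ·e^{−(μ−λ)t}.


ρ = 26.35/99.49 = 0.2649
P(Wq > t) = ρ·e^{−(μ−λ)t} = 0.2649·e^{−1.2507}
= 0.2649·0.286306 = 0.075828

Final: 0.075828


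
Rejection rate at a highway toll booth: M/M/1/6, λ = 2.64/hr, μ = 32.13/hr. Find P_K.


ρ = λ/μ = 2.64/32.13 = 0.08217
P_K = (1−ρ)ρ^K/(1−ρ^(K+1)) = (0.9178·0.0000003077)/(1 − 0.00000002528)
= 0.0000002824/1.000000 = 0.0000002824

Final: 0.0000002824


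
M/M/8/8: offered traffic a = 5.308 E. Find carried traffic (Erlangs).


B(8,5.308) = 0.085051 (Erlang-B)
Carried load = a(1 − B) = 5.308·(1 − 0.085051) = 5.308·0.914949 = 4.8565 E

Final: 4.8565 Erlangs


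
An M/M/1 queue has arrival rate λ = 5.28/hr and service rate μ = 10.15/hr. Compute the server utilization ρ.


ρ = λ/μ = 5.28/10.15 = 0.5202

Final: 0.5202


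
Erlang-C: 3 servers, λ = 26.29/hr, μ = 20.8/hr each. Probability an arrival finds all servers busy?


a = λ/μ = 1.2639; ρ = a/3 = 0.4213
P₀ = 0.274404 (from M/M/c formula)
C(c,a) = [a^c/(c!(1−ρ))]·P₀ = [2.01921/(6·0.5787)]·0.274404
= 0.58155·0.274404 = 0.159580

Final: 0.159580


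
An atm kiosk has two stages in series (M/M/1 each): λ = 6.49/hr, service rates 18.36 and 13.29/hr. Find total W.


Each node sees arrival rate λ = 6.49/hr (tandem ⇒ throughput preserved).
W₁ = 1/(μ₁−λ) = 1/(18.36−6.49) = 0.08425 hr
W₂ = 1/(μ₂−λ) = 1/(13.29−6.49) = 0.14706 hr
W_total = W₁ + W₂ = 0.08425 + 0.14706 = 0.23130 hr

Final: 0.23130 hr


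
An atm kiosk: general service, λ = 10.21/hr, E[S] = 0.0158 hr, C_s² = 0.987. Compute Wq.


ρ = λ·E[S] = 10.21·0.0158 = 0.1613
E[S²] = E[S]²(1+C_s²) = 0.0158²·(1+0.987) = 0.0004960
Wq = λ·E[S²]/(2(1−ρ)) = 10.21·0.0004960/(2·0.8387) = 0.003019 hr

Final: 0.003019 hr


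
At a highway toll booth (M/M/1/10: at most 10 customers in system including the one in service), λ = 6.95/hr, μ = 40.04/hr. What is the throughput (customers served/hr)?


ρ = 0.1736; P_K = (1−ρ)ρ^10/(1−ρ^11) = 0.00000002052
λ_eff = λ(1 − P_K) = 6.95·(1 − 0.00000002052) = 6.95·1.000000 = 6.9500 /hr

Final: 6.9500 /hr


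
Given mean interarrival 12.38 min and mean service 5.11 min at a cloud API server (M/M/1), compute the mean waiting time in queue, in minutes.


λ = 60/12.38 = 4.8465 /hr
μ = 60/5.11 = 11.7417 /hr
ρ = λ/μ = 4.8465/11.7417 = 0.4128
Wq = ρ/(μ−λ) = 0.4128/(11.7417−4.8465) = 0.05986 hr
In minutes: 0.05986·60 = 3.592 min

Final: 3.592 min


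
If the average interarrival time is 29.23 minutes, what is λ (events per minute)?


λ = 1/(interarrival time) in consistent units.
1 minute = 1 min, so λ = 1/29.23 = 0.03421 per minute

Final: 0.03421 /min


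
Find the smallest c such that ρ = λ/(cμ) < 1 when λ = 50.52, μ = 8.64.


Stability requires cμ > λ ⇔ c > λ/μ.
λ/μ = 50.52/8.64 = 5.8472
Minimum integer c = ⌊5.8472⌋ + 1 = 6
Check: 6·8.64 = 51.84 > 50.52, while 5·8.64 = 43.20 ≤ 50.52

Final: 6 servers


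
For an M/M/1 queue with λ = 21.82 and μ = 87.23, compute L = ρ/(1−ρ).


ρ = λ/μ = 21.82/87.23 = 0.2501
L = ρ/(1−ρ) = 0.2501/(1 − 0.2501) = 0.2501/0.7499 = 0.3336

Final: 0.3336


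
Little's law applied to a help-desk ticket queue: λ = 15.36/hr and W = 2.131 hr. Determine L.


L = λW = 15.36·2.131 = 32.7322

Final: 32.7322


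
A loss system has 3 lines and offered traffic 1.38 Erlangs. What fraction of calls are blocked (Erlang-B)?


B(c,a) = (a^c/c!) / Σ_{k=0}^{c} a^k/k!
a^3/3! = 0.438012
Σ terms (k=0..3): 1.00000 + 1.38000 + 0.95220 + 0.43801 = 3.770212
B = 0.438012/3.770212 = 0.116177

Final: 0.116177


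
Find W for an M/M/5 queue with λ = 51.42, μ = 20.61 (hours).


a = 2.4949; ρ = 0.4990; P₀ = 0.080531
Lq = P₀·a^c·ρ/(c!(1−ρ)²) = 0.12895
Wq = Lq/λ = 0.12895/51.42 = 0.002508 hr
W = Wq + 1/μ = 0.002508 + 0.04852 = 0.05103 hr

Final: 0.05103 hr


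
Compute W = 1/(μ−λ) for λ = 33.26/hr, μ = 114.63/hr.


W = 1/(μ−λ) = 1/(114.63 − 33.26) = 1/81.37 = 0.01229 hr

Final: 0.01229 hr


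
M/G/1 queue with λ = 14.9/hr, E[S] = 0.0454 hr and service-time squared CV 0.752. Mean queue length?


ρ = λ·E[S] = 14.9·0.0454 = 0.6765
Lq = ρ²(1+C_s²)/(2(1−ρ)) = 0.4576·(1+0.752)/(2·0.3235)
= 0.4576·1.7520/0.6471 = 1.23897

Final: 1.23897


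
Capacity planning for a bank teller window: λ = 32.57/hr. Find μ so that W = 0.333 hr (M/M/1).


W = 1/(μ−λ) ⇒ μ − λ = 1/W = 1/0.333 = 3.0030
μ = λ + 1/W = 32.57 + 3.0030 = 35.5730 per hr

Final: 35.5730 /hr


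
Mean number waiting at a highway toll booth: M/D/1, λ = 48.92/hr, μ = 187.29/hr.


ρ = 48.92/187.29 = 0.2612
M/D/1: Lq = ρ²/(2(1−ρ)) = 0.06823/(2·0.7388) = 0.04617

Final: 0.04617


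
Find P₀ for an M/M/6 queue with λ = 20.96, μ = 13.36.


a = λ/μ = 20.96/13.36 = 1.5689; ρ = a/c = 0.2615
Σ_{k=0}^{5} a^k/k! (terms k=0..5) = 1.00000 + 1.56886 + 1.23066 + 0.64358 + 0.25242 + 0.07920 = 4.77473
Tail: a^6/(6!(1−ρ)) = 14.91107/(720·0.7385) = 0.02804
P₀ = 1/(4.77473 + 0.02804) = 1/4.80278 = 0.208213

Final: 0.208213


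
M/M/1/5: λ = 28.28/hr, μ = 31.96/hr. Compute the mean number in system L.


ρ = 28.28/31.96 = 0.8849
L = ρ[1 − (K+1)ρ^K + Kρ^(K+1)] / [(1−ρ)(1−ρ^(K+1))]
Numerator: 0.8849·(1 − 6·0.542454 + 5·0.479994) = 0.128520
Denominator: (0.1151)·(0.520006) = 0.059876
L = 0.128520/0.059876 = 2.1465

Final: 2.1465


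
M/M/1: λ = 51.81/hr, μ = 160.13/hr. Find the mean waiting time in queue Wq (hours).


ρ = 51.81/160.13 = 0.3235
Wq = ρ/(μ−λ) = 0.3235/(160.13 − 51.81) = 0.3235/108.32 = 0.002987 hr

Final: 0.002987 hr


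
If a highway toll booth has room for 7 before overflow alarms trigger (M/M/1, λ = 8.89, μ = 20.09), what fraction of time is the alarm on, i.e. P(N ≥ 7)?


ρ = 8.89/20.09 = 0.4425
P(N ≥ n) = ρ^n = 0.4425^7 = 0.003322

Final: 0.003322


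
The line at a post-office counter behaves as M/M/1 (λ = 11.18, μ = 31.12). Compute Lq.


ρ = 11.18/31.12 = 0.3593
Lq = ρ²/(1−ρ) = 0.1291/0.6407 = 0.2014

Final: 0.2014


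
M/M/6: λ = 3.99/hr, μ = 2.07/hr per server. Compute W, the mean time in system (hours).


a = 1.9275; ρ = 0.3213; P₀ = 0.145334
Lq = P₀·a^c·ρ/(c!(1−ρ)²) = 0.007219
Wq = Lq/λ = 0.007219/3.99 = 0.001809 hr
W = Wq + 1/μ = 0.001809 + 0.48309 = 0.48490 hr

Final: 0.48490 hr


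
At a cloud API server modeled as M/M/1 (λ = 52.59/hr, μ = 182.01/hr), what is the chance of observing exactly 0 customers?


ρ = 52.59/182.01 = 0.2889
P_n = (1−ρ)·ρ^n = (1 − 0.2889)·0.2889^0 = 0.7111·1.000000 = 0.711060

Final: 0.711060


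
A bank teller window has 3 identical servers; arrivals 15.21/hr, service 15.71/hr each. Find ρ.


ρ = λ/(cμ) = 15.21/(3·15.71) = 15.21/47.13 = 0.3227

Final: 0.3227


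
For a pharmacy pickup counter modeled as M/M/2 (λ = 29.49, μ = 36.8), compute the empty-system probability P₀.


a = λ/μ = 29.49/36.8 = 0.8014; ρ = a/c = 0.4007
Σ_{k=0}^{1} a^k/k! (terms k=0..1) = 1.00000 + 0.80136 = 1.80136
Tail: a^2/(2!(1−ρ)) = 0.64218/(2·0.5993) = 0.53575
P₀ = 1/(1.80136 + 0.53575) = 1/2.33711 = 0.427879

Final: 0.427879


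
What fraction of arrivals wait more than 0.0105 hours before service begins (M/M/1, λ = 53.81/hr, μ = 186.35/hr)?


ρ = 53.81/186.35 = 0.2888
P(Wq > t) = ρ·e^{−(μ−λ)t} = 0.2888·e^{−1.3917}
= 0.2888·0.248660 = 0.071802

Final: 0.071802


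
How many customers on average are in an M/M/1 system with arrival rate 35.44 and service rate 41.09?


ρ = λ/μ = 35.44/41.09 = 0.8625
L = ρ/(1−ρ) = 0.8625/(1 − 0.8625) = 0.8625/0.1375 = 6.2726

Final: 6.2726


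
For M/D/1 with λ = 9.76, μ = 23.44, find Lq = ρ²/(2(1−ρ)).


ρ = 9.76/23.44 = 0.4164
M/D/1: Lq = ρ²/(2(1−ρ)) = 0.1734/(2·0.5836) = 0.14853

Final: 0.14853


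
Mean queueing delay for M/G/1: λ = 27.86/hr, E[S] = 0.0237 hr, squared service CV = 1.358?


ρ = λ·E[S] = 27.86·0.0237 = 0.6603
E[S²] = E[S]²(1+C_s²) = 0.0237²·(1+1.358) = 0.001324
Wq = λ·E[S²]/(2(1−ρ)) = 27.86·0.001324/(2·0.3397) = 0.05431 hr

Final: 0.05431 hr


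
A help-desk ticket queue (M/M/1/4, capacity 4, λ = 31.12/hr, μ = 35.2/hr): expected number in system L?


ρ = 31.12/35.2 = 0.8841
L = ρ[1 − (K+1)ρ^K + Kρ^(K+1)] / [(1−ρ)(1−ρ^(K+1))]
Numerator: 0.8841·(1 − 5·0.610925 + 4·0.540113) = 0.093562
Denominator: (0.1159)·(0.459887) = 0.053305
L = 0.093562/0.053305 = 1.7552

Final: 1.7552


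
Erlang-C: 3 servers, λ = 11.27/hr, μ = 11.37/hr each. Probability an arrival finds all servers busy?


a = λ/μ = 0.9912; ρ = a/3 = 0.3304
P₀ = 0.366993 (from M/M/c formula)
C(c,a) = [a^c/(c!(1−ρ))]·P₀ = [0.97385/(6·0.6696)]·0.366993
= 0.24240·0.366993 = 0.088958

Final: 0.088958


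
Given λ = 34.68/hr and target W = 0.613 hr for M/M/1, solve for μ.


W = 1/(μ−λ) ⇒ μ − λ = 1/W = 1/0.613 = 1.6313
μ = λ + 1/W = 34.68 + 1.6313 = 36.3113 per hr

Final: 36.3113 /hr


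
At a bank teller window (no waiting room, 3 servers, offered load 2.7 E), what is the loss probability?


B(c,a) = (a^c/c!) / Σ_{k=0}^{c} a^k/k!
a^3/3! = 3.280500
Σ terms (k=0..3): 1.00000 + 2.70000 + 3.64500 + 3.28050 = 10.625500
B = 3.280500/10.625500 = 0.308738

Final: 0.308738


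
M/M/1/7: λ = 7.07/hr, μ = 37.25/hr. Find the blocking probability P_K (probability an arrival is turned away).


ρ = λ/μ = 7.07/37.25 = 0.1898
P_K = (1−ρ)ρ^K/(1−ρ^(K+1)) = (0.8102·0.000008873)/(1 − 0.000001684)
= 0.000007189/0.999998 = 0.000007189

Final: 0.000007189


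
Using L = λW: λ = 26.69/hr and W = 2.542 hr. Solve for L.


L = λW = 26.69·2.542 = 67.8460

Final: 67.8460


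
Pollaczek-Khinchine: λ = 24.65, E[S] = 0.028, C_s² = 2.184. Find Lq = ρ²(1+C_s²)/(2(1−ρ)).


ρ = λ·E[S] = 24.65·0.028 = 0.6902
Lq = ρ²(1+C_s²)/(2(1−ρ)) = 0.4764·(1+2.184)/(2·0.3098)
= 0.4764·3.1840/0.6196 = 2.44800

Final: 2.44800


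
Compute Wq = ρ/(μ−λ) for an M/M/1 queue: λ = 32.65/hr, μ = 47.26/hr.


ρ = 32.65/47.26 = 0.6909
Wq = ρ/(μ−λ) = 0.6909/(47.26 − 32.65) = 0.6909/14.61 = 0.04729 hr

Final: 0.04729 hr


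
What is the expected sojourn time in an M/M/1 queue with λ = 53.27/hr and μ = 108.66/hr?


W = 1/(μ−λ) = 1/(108.66 − 53.27) = 1/55.39 = 0.01805 hr

Final: 0.01805 hr


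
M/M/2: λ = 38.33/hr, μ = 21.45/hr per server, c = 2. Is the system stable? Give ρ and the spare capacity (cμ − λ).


Total capacity cμ = 2·21.45 = 42.90/hr
ρ = λ/(cμ) = 38.33/42.90 = 0.8935
Stable ⇔ ρ < 1: YES
Spare capacity = cμ − λ = 42.90 − 38.33 = 4.57/hr

Final: ρ = 0.8935; stable; margin = 4.57/hr


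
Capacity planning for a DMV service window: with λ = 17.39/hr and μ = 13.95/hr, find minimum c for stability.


Stability requires cμ > λ ⇔ c > λ/μ.
λ/μ = 17.39/13.95 = 1.2466
Minimum integer c = ⌊1.2466⌋ + 1 = 2
Check: 2·13.95 = 27.90 > 17.39, while 1·13.95 = 13.95 ≤ 17.39

Final: 2 servers


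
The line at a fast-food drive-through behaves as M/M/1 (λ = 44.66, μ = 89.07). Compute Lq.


ρ = 44.66/89.07 = 0.5014
Lq = ρ²/(1−ρ) = 0.2514/0.4986 = 0.5042

Final: 0.5042


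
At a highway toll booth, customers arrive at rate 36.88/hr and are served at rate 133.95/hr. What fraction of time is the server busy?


ρ = λ/μ = 36.88/133.95 = 0.2753

Final: 0.2753


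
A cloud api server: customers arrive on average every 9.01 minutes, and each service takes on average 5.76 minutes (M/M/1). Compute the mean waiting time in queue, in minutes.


λ = 60/9.01 = 6.6593 /hr
μ = 60/5.76 = 10.4167 /hr
ρ = λ/μ = 6.6593/10.4167 = 0.6393
Wq = ρ/(μ−λ) = 0.6393/(10.4167−6.6593) = 0.17014 hr
In minutes: 0.17014·60 = 10.208 min

Final: 10.208 min


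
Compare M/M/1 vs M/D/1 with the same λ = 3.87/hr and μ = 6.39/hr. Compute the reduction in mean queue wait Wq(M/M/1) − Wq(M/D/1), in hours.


ρ = 3.87/6.39 = 0.6056
Wq(M/M/1) = ρ/(μ−λ) = 0.6056/2.52 = 0.24033 hr
Wq(M/D/1) = ρ/(2(μ−λ)) = 0.12017 hr
Savings = 0.24033 − 0.12017 = 0.12017 hr

Final: 0.12017 hr


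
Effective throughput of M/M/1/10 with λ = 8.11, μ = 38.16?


ρ = 0.2125; P_K = (1−ρ)ρ^10/(1−ρ^11) = 0.0000001480
λ_eff = λ(1 − P_K) = 8.11·(1 − 0.0000001480) = 8.11·1.000000 = 8.1100 /hr

Final: 8.1100 /hr


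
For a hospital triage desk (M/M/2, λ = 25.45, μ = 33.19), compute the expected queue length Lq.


a = λ/μ = 0.7668; ρ = a/2 = 0.3834
P₀ = 0.445715
Lq = P₀·a^c·ρ / (c!·(1−ρ)²) = 0.445715·0.58798·0.3834/(2·0.38020)
= 0.13214

Final: 0.13214


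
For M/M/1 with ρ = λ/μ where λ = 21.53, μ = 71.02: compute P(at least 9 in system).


ρ = 21.53/71.02 = 0.3032
P(N ≥ n) = ρ^n = 0.3032^9 = 0.00002163

Final: 0.00002163


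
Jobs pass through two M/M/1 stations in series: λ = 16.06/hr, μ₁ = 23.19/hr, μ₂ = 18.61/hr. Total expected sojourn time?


Each node sees arrival rate λ = 16.06/hr (tandem ⇒ throughput preserved).
W₁ = 1/(μ₁−λ) = 1/(23.19−16.06) = 0.14025 hr
W₂ = 1/(μ₂−λ) = 1/(18.61−16.06) = 0.39216 hr
W_total = W₁ + W₂ = 0.14025 + 0.39216 = 0.53241 hr

Final: 0.53241 hr


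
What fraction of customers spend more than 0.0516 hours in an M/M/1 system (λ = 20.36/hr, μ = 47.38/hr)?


W ~ Exponential(μ−λ) for M/M/1.
μ − λ = 47.38 − 20.36 = 27.0200
P(W > t) = e^{−(μ−λ)t} = e^{−1.3942} = 0.248023

Final: 0.248023


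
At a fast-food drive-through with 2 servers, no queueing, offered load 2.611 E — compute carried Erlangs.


B(2,2.611) = 0.485588 (Erlang-B)
Carried load = a(1 − B) = 2.611·(1 − 0.485588) = 2.611·0.514412 = 1.3431 E

Final: 1.3431 Erlangs


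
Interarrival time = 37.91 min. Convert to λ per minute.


λ = 1/(interarrival time) in consistent units.
1 minute = 1 min, so λ = 1/37.91 = 0.02638 per minute

Final: 0.02638 /min


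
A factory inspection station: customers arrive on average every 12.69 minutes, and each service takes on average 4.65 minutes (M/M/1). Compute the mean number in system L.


λ = 60/12.69 = 4.7281 /hr
μ = 60/4.65 = 12.9032 /hr
ρ = λ/μ = 4.7281/12.9032 = 0.3664
L = ρ/(1−ρ) = 0.3664/0.6336 = 0.5784

Final: 0.5784


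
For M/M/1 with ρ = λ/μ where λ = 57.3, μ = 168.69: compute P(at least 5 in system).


ρ = 57.3/168.69 = 0.3397
P(N ≥ n) = ρ^n = 0.3397^5 = 0.004522

Final: 0.004522


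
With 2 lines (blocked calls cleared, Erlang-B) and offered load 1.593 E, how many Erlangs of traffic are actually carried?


B(2,1.593) = 0.328556 (Erlang-B)
Carried load = a(1 − B) = 1.593·(1 − 0.328556) = 1.593·0.671444 = 1.0696 E

Final: 1.0696 Erlangs


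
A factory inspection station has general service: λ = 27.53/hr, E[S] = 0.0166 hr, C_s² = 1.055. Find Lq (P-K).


ρ = λ·E[S] = 27.53·0.0166 = 0.4570
Lq = ρ²(1+C_s²)/(2(1−ρ)) = 0.2088·(1+1.055)/(2·0.5430)
= 0.2088·2.0550/1.0860 = 0.39519

Final: 0.39519


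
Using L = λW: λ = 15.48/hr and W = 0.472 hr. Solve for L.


L = λW = 15.48·0.472 = 7.3066

Final: 7.3066


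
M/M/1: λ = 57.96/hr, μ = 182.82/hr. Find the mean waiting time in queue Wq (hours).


ρ = 57.96/182.82 = 0.3170
Wq = ρ/(μ−λ) = 0.3170/(182.82 − 57.96) = 0.3170/124.86 = 0.002539 hr

Final: 0.002539 hr


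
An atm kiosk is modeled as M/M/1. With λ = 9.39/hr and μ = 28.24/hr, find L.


ρ = λ/μ = 9.39/28.24 = 0.3325
L = ρ/(1−ρ) = 0.3325/(1 − 0.3325) = 0.3325/0.6675 = 0.4981

Final: 0.4981


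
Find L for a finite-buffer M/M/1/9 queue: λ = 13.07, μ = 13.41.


ρ = 13.07/13.41 = 0.9746
L = ρ[1 − (K+1)ρ^K + Kρ^(K+1)] / [(1−ρ)(1−ρ^(K+1))]
Numerator: 0.9746·(1 − 10·0.793636 + 9·0.773514) = 0.024625
Denominator: (0.02535)·(0.226486) = 0.005742
L = 0.024625/0.005742 = 4.2884

Final: 4.2884


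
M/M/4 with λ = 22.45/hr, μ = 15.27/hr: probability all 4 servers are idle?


a = λ/μ = 22.45/15.27 = 1.4702; ρ = a/c = 0.3676
Σ_{k=0}^{3} a^k/k! (terms k=0..3) = 1.00000 + 1.47020 + 1.08075 + 0.52964 = 4.08059
Tail: a^4/(4!(1−ρ)) = 4.67207/(24·0.6324) = 0.30780
P₀ = 1/(4.08059 + 0.30780) = 1/4.38839 = 0.227874

Final: 0.227874


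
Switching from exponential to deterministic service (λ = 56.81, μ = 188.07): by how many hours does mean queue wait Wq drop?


ρ = 56.81/188.07 = 0.3021
Wq(M/M/1) = ρ/(μ−λ) = 0.3021/131.26 = 0.002301 hr
Wq(M/D/1) = ρ/(2(μ−λ)) = 0.001151 hr
Savings = 0.002301 − 0.001151 = 0.001151 hr

Final: 0.001151 hr


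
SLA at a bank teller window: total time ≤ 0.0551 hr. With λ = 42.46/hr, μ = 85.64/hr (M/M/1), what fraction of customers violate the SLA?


W ~ Exponential(μ−λ) for M/M/1.
μ − λ = 85.64 − 42.46 = 43.1800
P(W > t) = e^{−(μ−λ)t} = e^{−2.3792} = 0.092623

Final: 0.092623


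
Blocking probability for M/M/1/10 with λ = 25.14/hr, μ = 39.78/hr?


ρ = λ/μ = 25.14/39.78 = 0.6320
P_K = (1−ρ)ρ^K/(1−ρ^(K+1)) = (0.3680·0.010163)/(1 − 0.006423)
= 0.003740/0.993577 = 0.003764

Final: 0.003764


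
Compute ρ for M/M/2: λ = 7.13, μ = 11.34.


ρ = λ/(cμ) = 7.13/(2·11.34) = 7.13/22.68 = 0.3144

Final: 0.3144


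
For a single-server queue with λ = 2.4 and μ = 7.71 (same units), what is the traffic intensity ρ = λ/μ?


ρ = λ/μ = 2.4/7.71 = 0.3113

Final: 0.3113


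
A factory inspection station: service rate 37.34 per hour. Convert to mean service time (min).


Mean service time = 1/μ = 1/37.34 hour = 0.02678 hour
In minutes: 0.02678 × 60 = 1.6069 min

Final: 1.6069 min


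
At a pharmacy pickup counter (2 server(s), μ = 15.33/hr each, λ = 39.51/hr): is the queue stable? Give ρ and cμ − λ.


Total capacity cμ = 2·15.33 = 30.66/hr
ρ = λ/(cμ) = 39.51/30.66 = 1.2886
Stable ⇔ ρ < 1: NO
Spare capacity = cμ − λ = 30.66 − 39.51 = -8.85/hr

Final: ρ = 1.2886; unstable; margin = -8.85/hr


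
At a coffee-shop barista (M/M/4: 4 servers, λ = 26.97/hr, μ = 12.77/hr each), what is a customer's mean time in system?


a = 2.1120; ρ = 0.5280; P₀ = 0.115359
Lq = P₀·a^c·ρ/(c!(1−ρ)²) = 0.22664
Wq = Lq/λ = 0.22664/26.97 = 0.008403 hr
W = Wq + 1/μ = 0.008403 + 0.07831 = 0.08671 hr

Final: 0.08671 hr


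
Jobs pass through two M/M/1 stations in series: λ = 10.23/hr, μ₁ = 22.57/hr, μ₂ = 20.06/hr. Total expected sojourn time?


Each node sees arrival rate λ = 10.23/hr (tandem ⇒ throughput preserved).
W₁ = 1/(μ₁−λ) = 1/(22.57−10.23) = 0.08104 hr
W₂ = 1/(μ₂−λ) = 1/(20.06−10.23) = 0.10173 hr
W_total = W₁ + W₂ = 0.08104 + 0.10173 = 0.18277 hr

Final: 0.18277 hr


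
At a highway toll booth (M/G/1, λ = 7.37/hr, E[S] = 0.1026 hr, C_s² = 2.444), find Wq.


ρ = λ·E[S] = 7.37·0.1026 = 0.7562
E[S²] = E[S]²(1+C_s²) = 0.1026²·(1+2.444) = 0.036254
Wq = λ·E[S²]/(2(1−ρ)) = 7.37·0.036254/(2·0.2438) = 0.54789 hr

Final: 0.54789 hr


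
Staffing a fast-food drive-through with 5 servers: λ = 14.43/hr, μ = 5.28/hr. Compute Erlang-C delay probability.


a = λ/μ = 2.7330; ρ = a/5 = 0.5466
P₀ = 0.062515 (from M/M/c formula)
C(c,a) = [a^c/(c!(1−ρ))]·P₀ = [152.46215/(120·0.4534)]·0.062515
= 2.80214·0.062515 = 0.175176

Final: 0.175176


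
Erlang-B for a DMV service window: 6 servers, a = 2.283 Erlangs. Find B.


B(c,a) = (a^c/c!) / Σ_{k=0}^{c} a^k/k!
a^6/6! = 0.196654
Σ terms (k=0..6): 1.00000 + 2.28300 + 2.60604 + 1.98320 + 1.13191 + 0.51683 + 0.19665 = 9.717640
B = 0.196654/9.717640 = 0.020237

Final: 0.020237


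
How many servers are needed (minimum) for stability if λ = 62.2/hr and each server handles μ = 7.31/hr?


Stability requires cμ > λ ⇔ c > λ/μ.
λ/μ = 62.2/7.31 = 8.5089
Minimum integer c = ⌊8.5089⌋ + 1 = 9
Check: 9·7.31 = 65.79 > 62.2, while 8·7.31 = 58.48 ≤ 62.2

Final: 9 servers


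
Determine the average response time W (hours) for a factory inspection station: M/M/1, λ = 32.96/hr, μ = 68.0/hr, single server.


W = 1/(μ−λ) = 1/(68.0 − 32.96) = 1/35.04 = 0.02854 hr

Final: 0.02854 hr


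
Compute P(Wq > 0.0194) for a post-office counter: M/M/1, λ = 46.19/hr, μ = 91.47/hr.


ρ = 46.19/91.47 = 0.5050
P(Wq > t) = ρ·e^{−(μ−λ)t} = 0.5050·e^{−0.8784}
= 0.5050·0.415434 = 0.209783

Final: 0.209783


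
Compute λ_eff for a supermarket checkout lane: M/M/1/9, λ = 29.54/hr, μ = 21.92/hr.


ρ = 1.3476; P_K = (1−ρ)ρ^9/(1−ρ^10) = 0.271709
λ_eff = λ(1 − P_K) = 29.54·(1 − 0.271709) = 29.54·0.728291 = 21.5137 /hr

Final: 21.5137 /hr


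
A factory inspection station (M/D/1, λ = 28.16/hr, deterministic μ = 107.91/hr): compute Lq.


ρ = 28.16/107.91 = 0.2610
M/D/1: Lq = ρ²/(2(1−ρ)) = 0.06810/(2·0.7390) = 0.04607

Final: 0.04607


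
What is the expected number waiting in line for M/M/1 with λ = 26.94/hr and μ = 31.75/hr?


ρ = 26.94/31.75 = 0.8485
Lq = ρ²/(1−ρ) = 0.7200/0.1515 = 4.7523

Final: 4.7523


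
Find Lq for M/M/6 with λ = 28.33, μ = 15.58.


a = λ/μ = 1.8184; ρ = a/6 = 0.3031
P₀ = 0.162158
Lq = P₀·a^c·ρ / (c!·(1−ρ)²) = 0.162158·36.14721·0.3031/(720·0.48573)
= 0.005079

Final: 0.005079


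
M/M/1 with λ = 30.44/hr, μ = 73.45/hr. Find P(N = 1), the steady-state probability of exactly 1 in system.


ρ = 30.44/73.45 = 0.4144
P_n = (1−ρ)·ρ^n = (1 − 0.4144)·0.4144^1 = 0.5856·0.414432 = 0.242678

Final: 0.242678


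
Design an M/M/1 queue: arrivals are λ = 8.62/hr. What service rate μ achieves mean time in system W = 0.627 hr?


W = 1/(μ−λ) ⇒ μ − λ = 1/W = 1/0.627 = 1.5949
μ = λ + 1/W = 8.62 + 1.5949 = 10.2149 per hr

Final: 10.2149 /hr


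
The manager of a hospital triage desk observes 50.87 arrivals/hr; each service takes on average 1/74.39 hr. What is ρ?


ρ = λ/μ = 50.87/74.39 = 0.6838

Final: 0.6838


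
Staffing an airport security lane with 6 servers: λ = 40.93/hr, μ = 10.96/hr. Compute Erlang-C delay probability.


a = λ/μ = 3.7345; ρ = a/6 = 0.6224
P₀ = 0.022460 (from M/M/c formula)
C(c,a) = [a^c/(c!(1−ρ))]·P₀ = [2712.60865/(720·0.3776)]·0.022460
= 9.97791·0.022460 = 0.224105

Final: 0.224105


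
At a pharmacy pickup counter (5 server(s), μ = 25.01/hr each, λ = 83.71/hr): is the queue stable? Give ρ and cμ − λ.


Total capacity cμ = 5·25.01 = 125.05/hr
ρ = λ/(cμ) = 83.71/125.05 = 0.6694
Stable ⇔ ρ < 1: YES
Spare capacity = cμ − λ = 125.05 − 83.71 = 41.34/hr

Final: ρ = 0.6694; stable; margin = 41.34/hr


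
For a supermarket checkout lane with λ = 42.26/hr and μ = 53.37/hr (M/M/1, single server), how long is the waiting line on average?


ρ = 42.26/53.37 = 0.7918
Lq = ρ²/(1−ρ) = 0.6270/0.2082 = 3.0119

Final: 3.0119


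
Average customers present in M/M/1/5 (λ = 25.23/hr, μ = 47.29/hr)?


ρ = 25.23/47.29 = 0.5335
L = ρ[1 − (K+1)ρ^K + Kρ^(K+1)] / [(1−ρ)(1−ρ^(K+1))]
Numerator: 0.5335·(1 − 6·0.043225 + 5·0.023062) = 0.456666
Denominator: (0.4665)·(0.976938) = 0.455726
L = 0.456666/0.455726 = 1.0021

Final: 1.0021


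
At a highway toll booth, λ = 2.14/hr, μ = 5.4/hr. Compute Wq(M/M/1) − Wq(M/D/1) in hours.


ρ = 2.14/5.4 = 0.3963
Wq(M/M/1) = ρ/(μ−λ) = 0.3963/3.26 = 0.12156 hr
Wq(M/D/1) = ρ/(2(μ−λ)) = 0.06078 hr
Savings = 0.12156 − 0.06078 = 0.06078 hr

Final: 0.06078 hr
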